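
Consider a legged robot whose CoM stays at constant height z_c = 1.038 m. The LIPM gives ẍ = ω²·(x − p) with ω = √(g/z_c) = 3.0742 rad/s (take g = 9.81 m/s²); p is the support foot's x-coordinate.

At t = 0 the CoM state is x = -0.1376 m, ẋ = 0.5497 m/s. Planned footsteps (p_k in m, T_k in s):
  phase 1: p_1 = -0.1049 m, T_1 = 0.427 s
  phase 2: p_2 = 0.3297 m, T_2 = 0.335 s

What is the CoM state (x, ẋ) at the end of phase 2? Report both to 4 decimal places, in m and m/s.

x = 0.3937, ẋ = 0.7363

phase 1: p=-0.1049, T=0.427, ωT=1.312683, cosh=1.992615, sinh=1.723518; start (x,ẋ)=(-0.137600, 0.549700) → end (x,ẋ)=(0.138125, 0.922081)
phase 2: p=0.3297, T=0.335, ωT=1.029857, cosh=1.578862, sinh=1.221804; start (x,ẋ)=(0.138125, 0.922081) → end (x,ẋ)=(0.393700, 0.736270)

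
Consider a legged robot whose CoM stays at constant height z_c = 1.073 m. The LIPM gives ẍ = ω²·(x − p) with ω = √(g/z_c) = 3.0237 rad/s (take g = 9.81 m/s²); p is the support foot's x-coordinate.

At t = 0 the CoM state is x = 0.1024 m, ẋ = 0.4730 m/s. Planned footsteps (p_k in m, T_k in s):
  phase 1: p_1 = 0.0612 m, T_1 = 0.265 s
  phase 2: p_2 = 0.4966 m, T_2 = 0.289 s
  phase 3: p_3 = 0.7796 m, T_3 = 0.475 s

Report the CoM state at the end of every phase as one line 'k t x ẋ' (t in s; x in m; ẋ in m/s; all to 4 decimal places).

phase 1: p=0.0612, T=0.265, ωT=0.801280, cosh=1.338573, sinh=0.889819; start (x,ẋ)=(0.102400, 0.473000) → end (x,ẋ)=(0.255544, 0.743996)
phase 2: p=0.4966, T=0.289, ωT=0.873849, cosh=1.406729, sinh=0.989387; start (x,ẋ)=(0.255544, 0.743996) → end (x,ẋ)=(0.400943, 0.325456)
phase 3: p=0.7796, T=0.475, ωT=1.436257, cosh=2.221373, sinh=1.983557; start (x,ẋ)=(0.400943, 0.325456) → end (x,ẋ)=(0.151963, -1.548101)

1 0.2650 0.2555 0.7440
2 0.5540 0.4009 0.3255
3 1.0290 0.1520 -1.5481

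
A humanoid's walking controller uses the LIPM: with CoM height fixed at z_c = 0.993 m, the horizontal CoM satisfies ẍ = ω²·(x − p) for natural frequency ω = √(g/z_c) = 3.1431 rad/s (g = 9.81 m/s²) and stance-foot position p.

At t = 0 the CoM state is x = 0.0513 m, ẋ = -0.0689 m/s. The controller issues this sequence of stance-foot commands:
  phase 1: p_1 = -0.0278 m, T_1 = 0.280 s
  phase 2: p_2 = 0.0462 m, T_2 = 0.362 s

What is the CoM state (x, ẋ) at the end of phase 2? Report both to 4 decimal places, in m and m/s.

phase 1: p=-0.0278, T=0.280, ωT=0.880068, cosh=1.412909, sinh=0.998154; start (x,ẋ)=(0.051300, -0.068900) → end (x,ẋ)=(0.062081, 0.150811)
phase 2: p=0.0462, T=0.362, ωT=1.137802, cosh=1.720213, sinh=1.399691; start (x,ẋ)=(0.062081, 0.150811) → end (x,ẋ)=(0.140677, 0.329291)

x = 0.1407, ẋ = 0.3293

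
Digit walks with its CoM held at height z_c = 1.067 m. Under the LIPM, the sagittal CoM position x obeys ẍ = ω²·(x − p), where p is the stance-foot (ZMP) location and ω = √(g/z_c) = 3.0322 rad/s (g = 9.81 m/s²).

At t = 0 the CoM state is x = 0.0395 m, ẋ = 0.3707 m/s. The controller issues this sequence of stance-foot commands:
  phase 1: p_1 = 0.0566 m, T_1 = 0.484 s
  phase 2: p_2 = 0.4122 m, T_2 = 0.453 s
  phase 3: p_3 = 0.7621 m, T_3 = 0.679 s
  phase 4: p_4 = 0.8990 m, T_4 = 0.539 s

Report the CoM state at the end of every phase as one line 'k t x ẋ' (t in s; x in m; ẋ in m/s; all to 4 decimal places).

phase 1: p=0.0566, T=0.484, ωT=1.467585, cosh=2.284613, sinh=2.054131; start (x,ẋ)=(0.039500, 0.370700) → end (x,ẋ)=(0.268660, 0.740398)
phase 2: p=0.4122, T=0.453, ωT=1.373587, cosh=2.101344, sinh=1.848147; start (x,ẋ)=(0.268660, 0.740398) → end (x,ẋ)=(0.561850, 0.751439)
phase 3: p=0.7621, T=0.679, ωT=2.058864, cosh=3.982330, sinh=3.854731; start (x,ẋ)=(0.561850, 0.751439) → end (x,ẋ)=(0.919918, 0.651895)
phase 4: p=0.8990, T=0.539, ωT=1.634356, cosh=2.660616, sinh=2.465538; start (x,ẋ)=(0.919918, 0.651895) → end (x,ẋ)=(1.484721, 1.890821)

1 0.4840 0.2687 0.7404
2 0.9370 0.5619 0.7514
3 1.6160 0.9199 0.6519
4 2.1550 1.4847 1.8908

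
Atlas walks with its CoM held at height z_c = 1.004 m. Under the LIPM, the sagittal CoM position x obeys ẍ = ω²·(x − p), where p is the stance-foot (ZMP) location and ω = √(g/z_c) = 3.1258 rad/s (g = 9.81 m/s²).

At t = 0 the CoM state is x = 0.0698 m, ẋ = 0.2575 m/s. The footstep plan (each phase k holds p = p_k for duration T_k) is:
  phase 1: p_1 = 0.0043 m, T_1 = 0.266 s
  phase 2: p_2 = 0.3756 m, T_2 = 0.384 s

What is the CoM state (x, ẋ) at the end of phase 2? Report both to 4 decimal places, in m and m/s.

x = 0.2660, ẋ = 0.0138

phase 1: p=0.0043, T=0.266, ωT=0.831463, cosh=1.366044, sinh=0.930632; start (x,ẋ)=(0.069800, 0.257500) → end (x,ẋ)=(0.170440, 0.542294)
phase 2: p=0.3756, T=0.384, ωT=1.200307, cosh=1.811119, sinh=1.510018; start (x,ẋ)=(0.170440, 0.542294) → end (x,ẋ)=(0.266004, 0.013802)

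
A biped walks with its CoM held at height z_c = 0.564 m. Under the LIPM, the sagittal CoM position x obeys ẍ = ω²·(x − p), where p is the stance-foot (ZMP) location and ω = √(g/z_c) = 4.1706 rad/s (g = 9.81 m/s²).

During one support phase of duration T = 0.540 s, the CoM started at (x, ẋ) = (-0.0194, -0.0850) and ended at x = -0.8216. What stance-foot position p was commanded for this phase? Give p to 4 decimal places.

p = 0.1662

ωT = 4.1706·0.540 = 2.252124; cosh(ωT) = 4.806542, sinh(ωT) = 4.701367
x(T) = p + (x₀−p)·cosh(ωT) + (ẋ₀/ω)·sinh(ωT) ⇒ p·(1 − cosh) = x(T) − x₀·cosh − (ẋ₀/ω)·sinh
numerator   = -0.8216 − (-0.0194)·4.806542 − (-0.0850/4.1706)·4.701367 = -0.632536
denominator = 1 − 4.806542 = -3.806542
p = -0.632536 / -3.806542 = 0.1662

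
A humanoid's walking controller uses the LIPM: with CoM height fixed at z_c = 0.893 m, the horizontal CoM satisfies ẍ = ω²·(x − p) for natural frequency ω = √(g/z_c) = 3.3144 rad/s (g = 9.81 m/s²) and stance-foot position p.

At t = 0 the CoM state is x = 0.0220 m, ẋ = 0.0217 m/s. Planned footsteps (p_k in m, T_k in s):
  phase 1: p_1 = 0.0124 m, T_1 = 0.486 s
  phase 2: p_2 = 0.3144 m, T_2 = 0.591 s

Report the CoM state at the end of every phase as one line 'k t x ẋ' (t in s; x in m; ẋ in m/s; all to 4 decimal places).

phase 1: p=0.0124, T=0.486, ωT=1.610798, cosh=2.603268, sinh=2.403539; start (x,ẋ)=(0.022000, 0.021700) → end (x,ẋ)=(0.053128, 0.132967)
phase 2: p=0.3144, T=0.591, ωT=1.958810, cosh=3.615956, sinh=3.474930; start (x,ẋ)=(0.053128, 0.132967) → end (x,ẋ)=(-0.490941, -2.528349)

1 0.4860 0.0531 0.1330
2 1.0770 -0.4909 -2.5283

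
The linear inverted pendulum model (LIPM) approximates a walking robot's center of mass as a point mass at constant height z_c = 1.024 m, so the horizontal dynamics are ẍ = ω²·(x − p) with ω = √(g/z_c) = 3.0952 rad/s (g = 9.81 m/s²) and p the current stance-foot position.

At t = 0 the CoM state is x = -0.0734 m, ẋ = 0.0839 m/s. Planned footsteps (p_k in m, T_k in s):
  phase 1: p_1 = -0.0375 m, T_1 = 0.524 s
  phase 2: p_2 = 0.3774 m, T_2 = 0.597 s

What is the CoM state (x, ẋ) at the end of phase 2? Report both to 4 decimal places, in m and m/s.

phase 1: p=-0.0375, T=0.524, ωT=1.621885, cosh=2.630075, sinh=2.432549; start (x,ẋ)=(-0.073400, 0.083900) → end (x,ẋ)=(-0.065982, -0.049636)
phase 2: p=0.3774, T=0.597, ωT=1.847834, cosh=3.251820, sinh=3.094242; start (x,ẋ)=(-0.065982, -0.049636) → end (x,ẋ)=(-1.114018, -4.407807)

x = -1.1140, ẋ = -4.4078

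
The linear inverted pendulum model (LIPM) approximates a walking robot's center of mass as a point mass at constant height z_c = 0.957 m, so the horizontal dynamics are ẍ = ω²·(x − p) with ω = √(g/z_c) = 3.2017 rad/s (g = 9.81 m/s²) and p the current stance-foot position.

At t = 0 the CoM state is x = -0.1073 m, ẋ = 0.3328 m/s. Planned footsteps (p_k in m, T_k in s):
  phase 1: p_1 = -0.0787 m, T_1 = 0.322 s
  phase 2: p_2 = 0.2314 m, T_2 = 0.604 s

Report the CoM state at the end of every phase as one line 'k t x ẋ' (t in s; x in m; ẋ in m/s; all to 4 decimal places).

1 0.3220 0.0033 0.4139
2 0.9260 -0.1363 -1.0117

phase 1: p=-0.0787, T=0.322, ωT=1.030947, cosh=1.580195, sinh=1.223526; start (x,ẋ)=(-0.107300, 0.332800) → end (x,ẋ)=(0.003286, 0.413852)
phase 2: p=0.2314, T=0.604, ωT=1.933827, cosh=3.530260, sinh=3.385666; start (x,ẋ)=(0.003286, 0.413852) → end (x,ẋ)=(-0.136271, -1.011729)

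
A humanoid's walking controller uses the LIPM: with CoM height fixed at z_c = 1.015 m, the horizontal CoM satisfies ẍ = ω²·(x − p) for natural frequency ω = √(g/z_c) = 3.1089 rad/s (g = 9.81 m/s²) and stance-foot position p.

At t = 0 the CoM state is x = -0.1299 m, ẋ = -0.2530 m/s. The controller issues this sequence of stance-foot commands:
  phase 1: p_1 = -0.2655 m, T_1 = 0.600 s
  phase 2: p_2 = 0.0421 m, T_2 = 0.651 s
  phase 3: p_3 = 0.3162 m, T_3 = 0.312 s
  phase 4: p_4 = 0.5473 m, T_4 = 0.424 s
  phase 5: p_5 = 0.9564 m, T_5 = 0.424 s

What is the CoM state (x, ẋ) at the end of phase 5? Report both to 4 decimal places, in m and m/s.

phase 1: p=-0.2655, T=0.600, ωT=1.865340, cosh=3.306487, sinh=3.151644; start (x,ẋ)=(-0.129900, -0.253000) → end (x,ẋ)=(-0.073619, 0.492087)
phase 2: p=0.0421, T=0.651, ωT=2.023894, cosh=3.849938, sinh=3.717798; start (x,ẋ)=(-0.073619, 0.492087) → end (x,ẋ)=(0.185056, 0.556997)
phase 3: p=0.3162, T=0.312, ωT=0.969977, cosh=1.508488, sinh=1.129396; start (x,ẋ)=(0.185056, 0.556997) → end (x,ẋ)=(0.320715, 0.379752)
phase 4: p=0.5473, T=0.424, ωT=1.318174, cosh=2.002107, sinh=1.734483; start (x,ẋ)=(0.320715, 0.379752) → end (x,ẋ)=(0.305520, -0.461516)
phase 5: p=0.9564, T=0.424, ωT=1.318174, cosh=2.002107, sinh=1.734483; start (x,ẋ)=(0.305520, -0.461516) → end (x,ẋ)=(-0.604215, -4.433767)

x = -0.6042, ẋ = -4.4338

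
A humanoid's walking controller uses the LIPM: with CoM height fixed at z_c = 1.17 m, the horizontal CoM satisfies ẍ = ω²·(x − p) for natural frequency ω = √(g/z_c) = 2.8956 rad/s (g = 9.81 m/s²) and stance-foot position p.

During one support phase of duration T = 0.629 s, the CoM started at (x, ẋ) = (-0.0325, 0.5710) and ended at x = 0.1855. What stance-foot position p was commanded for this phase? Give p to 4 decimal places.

ωT = 2.8956·0.629 = 1.821332; cosh(ωT) = 3.170949, sinh(ωT) = 3.009139
x(T) = p + (x₀−p)·cosh(ωT) + (ẋ₀/ω)·sinh(ωT) ⇒ p·(1 − cosh) = x(T) − x₀·cosh − (ẋ₀/ω)·sinh
numerator   = 0.1855 − (-0.0325)·3.170949 − (0.5710/2.8956)·3.009139 = -0.304834
denominator = 1 − 3.170949 = -2.170949
p = -0.304834 / -2.170949 = 0.1404

p = 0.1404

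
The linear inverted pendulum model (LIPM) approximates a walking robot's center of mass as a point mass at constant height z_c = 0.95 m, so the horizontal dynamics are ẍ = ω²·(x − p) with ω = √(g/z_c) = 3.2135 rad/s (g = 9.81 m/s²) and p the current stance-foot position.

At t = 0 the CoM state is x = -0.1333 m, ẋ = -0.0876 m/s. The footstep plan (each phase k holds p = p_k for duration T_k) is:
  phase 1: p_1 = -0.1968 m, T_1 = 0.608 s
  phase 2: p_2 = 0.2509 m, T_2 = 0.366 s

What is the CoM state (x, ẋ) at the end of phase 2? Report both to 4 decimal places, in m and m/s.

x = -0.1274, ẋ = -0.7846

phase 1: p=-0.1968, T=0.608, ωT=1.953808, cosh=3.598619, sinh=3.456885; start (x,ẋ)=(-0.133300, -0.087600) → end (x,ẋ)=(-0.062522, 0.390164)
phase 2: p=0.2509, T=0.366, ωT=1.176141, cosh=1.775153, sinh=1.466686; start (x,ẋ)=(-0.062522, 0.390164) → end (x,ẋ)=(-0.127397, -0.784621)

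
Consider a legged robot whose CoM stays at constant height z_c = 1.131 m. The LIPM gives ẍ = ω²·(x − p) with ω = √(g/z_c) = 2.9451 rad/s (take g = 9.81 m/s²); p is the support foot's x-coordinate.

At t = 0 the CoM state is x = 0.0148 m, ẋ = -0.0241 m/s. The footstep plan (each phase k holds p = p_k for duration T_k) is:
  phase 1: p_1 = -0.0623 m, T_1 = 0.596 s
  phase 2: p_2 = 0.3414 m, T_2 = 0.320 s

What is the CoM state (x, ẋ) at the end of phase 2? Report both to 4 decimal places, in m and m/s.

phase 1: p=-0.0623, T=0.596, ωT=1.755280, cosh=2.978962, sinh=2.806103; start (x,ẋ)=(0.014800, -0.024100) → end (x,ẋ)=(0.144415, 0.565381)
phase 2: p=0.3414, T=0.320, ωT=0.942432, cosh=1.477947, sinh=1.088268; start (x,ẋ)=(0.144415, 0.565381) → end (x,ẋ)=(0.259186, 0.204256)

x = 0.2592, ẋ = 0.2043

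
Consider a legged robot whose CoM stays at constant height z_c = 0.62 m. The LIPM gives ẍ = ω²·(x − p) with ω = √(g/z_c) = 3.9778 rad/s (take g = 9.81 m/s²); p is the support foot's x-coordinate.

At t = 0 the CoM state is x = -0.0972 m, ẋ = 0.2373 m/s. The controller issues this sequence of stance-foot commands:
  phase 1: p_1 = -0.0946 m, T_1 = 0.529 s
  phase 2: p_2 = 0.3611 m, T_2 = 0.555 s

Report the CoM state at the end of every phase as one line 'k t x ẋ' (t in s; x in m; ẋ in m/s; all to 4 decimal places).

1 0.5290 0.1356 0.9457
2 1.0840 0.3912 0.3223

phase 1: p=-0.0946, T=0.529, ωT=2.104256, cosh=4.161469, sinh=4.039532; start (x,ẋ)=(-0.097200, 0.237300) → end (x,ẋ)=(0.135563, 0.945739)
phase 2: p=0.3611, T=0.555, ωT=2.207679, cosh=4.602269, sinh=4.492314; start (x,ẋ)=(0.135563, 0.945739) → end (x,ẋ)=(0.391184, 0.322302)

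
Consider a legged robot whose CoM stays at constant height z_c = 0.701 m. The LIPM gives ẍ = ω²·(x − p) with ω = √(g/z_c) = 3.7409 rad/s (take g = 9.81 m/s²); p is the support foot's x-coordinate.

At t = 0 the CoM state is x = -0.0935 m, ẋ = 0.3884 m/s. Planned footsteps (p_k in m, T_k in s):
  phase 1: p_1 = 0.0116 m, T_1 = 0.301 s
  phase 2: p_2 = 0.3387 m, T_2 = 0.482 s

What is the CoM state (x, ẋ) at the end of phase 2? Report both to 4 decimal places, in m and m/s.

phase 1: p=0.0116, T=0.301, ωT=1.126011, cosh=1.703828, sinh=1.379504; start (x,ẋ)=(-0.093500, 0.388400) → end (x,ẋ)=(-0.024245, 0.119389)
phase 2: p=0.3387, T=0.482, ωT=1.803114, cosh=3.116650, sinh=2.951865; start (x,ẋ)=(-0.024245, 0.119389) → end (x,ẋ)=(-0.698265, -3.635773)

x = -0.6983, ẋ = -3.6358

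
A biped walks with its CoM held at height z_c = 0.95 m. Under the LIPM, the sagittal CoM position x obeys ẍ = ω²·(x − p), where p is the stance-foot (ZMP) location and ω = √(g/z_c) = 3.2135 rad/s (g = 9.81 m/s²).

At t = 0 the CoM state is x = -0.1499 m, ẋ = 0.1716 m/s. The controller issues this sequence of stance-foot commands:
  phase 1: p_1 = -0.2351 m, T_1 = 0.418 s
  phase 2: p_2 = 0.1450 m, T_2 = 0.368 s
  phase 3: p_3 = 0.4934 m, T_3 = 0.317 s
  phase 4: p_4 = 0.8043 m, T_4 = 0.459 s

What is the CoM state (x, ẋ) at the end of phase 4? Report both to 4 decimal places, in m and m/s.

x = 0.9422, ẋ = 0.7945

phase 1: p=-0.2351, T=0.418, ωT=1.343243, cosh=2.046223, sinh=1.785225; start (x,ẋ)=(-0.149900, 0.171600) → end (x,ẋ)=(0.034569, 0.839909)
phase 2: p=0.1450, T=0.368, ωT=1.182568, cosh=1.784616, sinh=1.478126; start (x,ẋ)=(0.034569, 0.839909) → end (x,ẋ)=(0.334259, 0.974372)
phase 3: p=0.4934, T=0.317, ωT=1.018679, cosh=1.565303, sinh=1.204232; start (x,ẋ)=(0.334259, 0.974372) → end (x,ẋ)=(0.609433, 0.909343)
phase 4: p=0.8043, T=0.459, ωT=1.474997, cosh=2.299900, sinh=2.071120; start (x,ẋ)=(0.609433, 0.909343) → end (x,ẋ)=(0.942204, 0.794455)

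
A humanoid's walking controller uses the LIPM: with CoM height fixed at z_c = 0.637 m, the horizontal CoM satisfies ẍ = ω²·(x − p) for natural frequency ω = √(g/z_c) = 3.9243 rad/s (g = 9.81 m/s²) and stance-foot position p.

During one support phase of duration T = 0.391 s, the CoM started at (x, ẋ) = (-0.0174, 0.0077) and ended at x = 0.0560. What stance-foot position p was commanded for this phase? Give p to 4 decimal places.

p = -0.0658

ωT = 3.9243·0.391 = 1.534401; cosh(ωT) = 2.427066, sinh(ωT) = 2.211481
x(T) = p + (x₀−p)·cosh(ωT) + (ẋ₀/ω)·sinh(ωT) ⇒ p·(1 − cosh) = x(T) − x₀·cosh − (ẋ₀/ω)·sinh
numerator   = 0.0560 − (-0.0174)·2.427066 − (0.0077/3.9243)·2.211481 = 0.093892
denominator = 1 − 2.427066 = -1.427066
p = 0.093892 / -1.427066 = -0.0658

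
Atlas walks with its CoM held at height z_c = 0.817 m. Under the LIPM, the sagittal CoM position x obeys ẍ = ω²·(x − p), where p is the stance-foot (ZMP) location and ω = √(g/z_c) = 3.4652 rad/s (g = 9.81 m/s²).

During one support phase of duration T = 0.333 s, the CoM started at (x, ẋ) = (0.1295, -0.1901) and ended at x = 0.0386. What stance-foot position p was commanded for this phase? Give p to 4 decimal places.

ωT = 3.4652·0.333 = 1.153912; cosh(ωT) = 1.742986, sinh(ωT) = 1.427585
x(T) = p + (x₀−p)·cosh(ωT) + (ẋ₀/ω)·sinh(ωT) ⇒ p·(1 − cosh) = x(T) − x₀·cosh − (ẋ₀/ω)·sinh
numerator   = 0.0386 − (0.1295)·1.742986 − (-0.1901/3.4652)·1.427585 = -0.108800
denominator = 1 − 1.742986 = -0.742986
p = -0.108800 / -0.742986 = 0.1464

p = 0.1464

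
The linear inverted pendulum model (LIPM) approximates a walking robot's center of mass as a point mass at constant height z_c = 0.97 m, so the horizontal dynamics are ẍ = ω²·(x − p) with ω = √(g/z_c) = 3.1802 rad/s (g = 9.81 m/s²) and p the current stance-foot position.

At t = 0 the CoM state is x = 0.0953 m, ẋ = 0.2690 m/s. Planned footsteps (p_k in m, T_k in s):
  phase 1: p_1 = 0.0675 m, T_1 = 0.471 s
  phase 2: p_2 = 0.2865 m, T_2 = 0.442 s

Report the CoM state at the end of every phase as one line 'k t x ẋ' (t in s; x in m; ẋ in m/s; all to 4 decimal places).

1 0.4710 0.3125 0.8194
2 0.9130 0.8364 1.9295

phase 1: p=0.0675, T=0.471, ωT=1.497874, cosh=2.347889, sinh=2.124284; start (x,ẋ)=(0.095300, 0.269000) → end (x,ẋ)=(0.312456, 0.819389)
phase 2: p=0.2865, T=0.442, ωT=1.405648, cosh=2.161689, sinh=1.916481; start (x,ẋ)=(0.312456, 0.819389) → end (x,ẋ)=(0.836396, 1.929459)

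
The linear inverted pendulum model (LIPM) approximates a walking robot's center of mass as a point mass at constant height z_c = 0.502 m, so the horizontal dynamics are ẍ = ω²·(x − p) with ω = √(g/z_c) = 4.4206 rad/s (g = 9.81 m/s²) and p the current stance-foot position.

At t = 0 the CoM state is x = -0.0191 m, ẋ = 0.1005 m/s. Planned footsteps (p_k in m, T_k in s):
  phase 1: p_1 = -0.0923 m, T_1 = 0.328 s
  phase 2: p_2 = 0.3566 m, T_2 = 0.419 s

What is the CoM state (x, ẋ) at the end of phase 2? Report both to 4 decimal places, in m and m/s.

x = 0.1950, ẋ = -0.4111

phase 1: p=-0.0923, T=0.328, ωT=1.449957, cosh=2.248755, sinh=2.014175; start (x,ẋ)=(-0.019100, 0.100500) → end (x,ẋ)=(0.118100, 0.877763)
phase 2: p=0.3566, T=0.419, ωT=1.852231, cosh=3.265457, sinh=3.108570; start (x,ẋ)=(0.118100, 0.877763) → end (x,ẋ)=(0.195032, -0.411109)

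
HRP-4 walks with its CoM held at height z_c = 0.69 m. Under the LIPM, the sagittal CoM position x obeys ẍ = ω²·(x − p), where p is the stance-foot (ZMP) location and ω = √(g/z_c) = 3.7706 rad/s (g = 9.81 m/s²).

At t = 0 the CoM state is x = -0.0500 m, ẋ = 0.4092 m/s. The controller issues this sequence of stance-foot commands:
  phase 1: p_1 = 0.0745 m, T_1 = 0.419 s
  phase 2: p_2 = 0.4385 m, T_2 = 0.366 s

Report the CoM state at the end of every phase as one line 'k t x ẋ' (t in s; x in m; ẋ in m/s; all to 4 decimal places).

1 0.4190 0.0117 -0.0557
2 0.7850 -0.4909 -3.1137

phase 1: p=0.0745, T=0.419, ωT=1.579881, cosh=2.530190, sinh=2.324190; start (x,ẋ)=(-0.050000, 0.409200) → end (x,ẋ)=(0.011721, -0.055714)
phase 2: p=0.4385, T=0.366, ωT=1.380040, cosh=2.113314, sinh=1.861745; start (x,ẋ)=(0.011721, -0.055714) → end (x,ẋ)=(-0.490926, -3.113682)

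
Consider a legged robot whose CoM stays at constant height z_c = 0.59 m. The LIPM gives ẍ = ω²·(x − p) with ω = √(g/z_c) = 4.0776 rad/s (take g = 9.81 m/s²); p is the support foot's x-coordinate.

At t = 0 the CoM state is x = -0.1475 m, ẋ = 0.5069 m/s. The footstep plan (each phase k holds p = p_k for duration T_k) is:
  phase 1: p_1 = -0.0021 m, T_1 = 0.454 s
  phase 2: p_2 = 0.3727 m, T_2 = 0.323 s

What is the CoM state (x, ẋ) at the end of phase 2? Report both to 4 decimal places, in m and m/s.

x = -0.6332, ẋ = -3.6460

phase 1: p=-0.0021, T=0.454, ωT=1.851230, cosh=3.262347, sinh=3.105303; start (x,ẋ)=(-0.147500, 0.506900) → end (x,ẋ)=(-0.090415, -0.187398)
phase 2: p=0.3727, T=0.323, ωT=1.317065, cosh=2.000185, sinh=1.732265; start (x,ẋ)=(-0.090415, -0.187398) → end (x,ẋ)=(-0.633226, -3.646033)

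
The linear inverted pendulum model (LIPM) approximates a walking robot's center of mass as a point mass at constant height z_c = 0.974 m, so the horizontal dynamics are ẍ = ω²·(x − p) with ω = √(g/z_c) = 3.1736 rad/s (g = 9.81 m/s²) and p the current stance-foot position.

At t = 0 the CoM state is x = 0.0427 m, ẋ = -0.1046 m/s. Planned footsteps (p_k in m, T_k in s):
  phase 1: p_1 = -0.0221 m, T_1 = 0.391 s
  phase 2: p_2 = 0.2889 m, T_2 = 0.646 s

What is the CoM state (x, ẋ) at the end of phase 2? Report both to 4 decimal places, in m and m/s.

x = -0.5096, ẋ = -2.4186

phase 1: p=-0.0221, T=0.391, ωT=1.240878, cosh=1.873889, sinh=1.584759; start (x,ẋ)=(0.042700, -0.104600) → end (x,ẋ)=(0.047095, 0.129896)
phase 2: p=0.2889, T=0.646, ωT=2.050146, cosh=3.948874, sinh=3.820158; start (x,ẋ)=(0.047095, 0.129896) → end (x,ẋ)=(-0.509597, -2.418615)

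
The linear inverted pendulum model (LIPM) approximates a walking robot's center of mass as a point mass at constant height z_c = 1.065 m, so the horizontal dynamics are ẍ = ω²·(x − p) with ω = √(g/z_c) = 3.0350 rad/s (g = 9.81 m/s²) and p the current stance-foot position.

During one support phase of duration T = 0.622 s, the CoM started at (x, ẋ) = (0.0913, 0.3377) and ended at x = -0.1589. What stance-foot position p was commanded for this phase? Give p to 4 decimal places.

ωT = 3.0350·0.622 = 1.887770; cosh(ωT) = 3.378017, sinh(ωT) = 3.226607
x(T) = p + (x₀−p)·cosh(ωT) + (ẋ₀/ω)·sinh(ωT) ⇒ p·(1 − cosh) = x(T) − x₀·cosh − (ẋ₀/ω)·sinh
numerator   = -0.1589 − (0.0913)·3.378017 − (0.3377/3.0350)·3.226607 = -0.826333
denominator = 1 − 3.378017 = -2.378017
p = -0.826333 / -2.378017 = 0.3475

p = 0.3475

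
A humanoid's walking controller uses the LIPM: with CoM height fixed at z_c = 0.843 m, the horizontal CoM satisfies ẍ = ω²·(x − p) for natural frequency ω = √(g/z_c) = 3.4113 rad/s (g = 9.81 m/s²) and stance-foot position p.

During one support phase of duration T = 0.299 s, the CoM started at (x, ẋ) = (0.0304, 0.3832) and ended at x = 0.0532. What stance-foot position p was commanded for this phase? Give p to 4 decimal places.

ωT = 3.4113·0.299 = 1.019979; cosh(ωT) = 1.566869, sinh(ωT) = 1.206267
x(T) = p + (x₀−p)·cosh(ωT) + (ẋ₀/ω)·sinh(ωT) ⇒ p·(1 − cosh) = x(T) − x₀·cosh − (ẋ₀/ω)·sinh
numerator   = 0.0532 − (0.0304)·1.566869 − (0.3832/3.4113)·1.206267 = -0.129936
denominator = 1 − 1.566869 = -0.566869
p = -0.129936 / -0.566869 = 0.2292

p = 0.2292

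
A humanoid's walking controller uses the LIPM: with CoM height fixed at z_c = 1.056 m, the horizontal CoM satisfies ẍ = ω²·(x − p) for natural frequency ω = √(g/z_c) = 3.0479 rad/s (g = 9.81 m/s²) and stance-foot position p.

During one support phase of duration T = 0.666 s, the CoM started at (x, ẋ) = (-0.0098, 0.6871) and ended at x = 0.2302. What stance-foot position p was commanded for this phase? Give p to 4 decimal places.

p = 0.2003

ωT = 3.0479·0.666 = 2.029901; cosh(ωT) = 3.872342, sinh(ωT) = 3.740994
x(T) = p + (x₀−p)·cosh(ωT) + (ẋ₀/ω)·sinh(ωT) ⇒ p·(1 − cosh) = x(T) − x₀·cosh − (ẋ₀/ω)·sinh
numerator   = 0.2302 − (-0.0098)·3.872342 − (0.6871/3.0479)·3.740994 = -0.575198
denominator = 1 − 3.872342 = -2.872342
p = -0.575198 / -2.872342 = 0.2003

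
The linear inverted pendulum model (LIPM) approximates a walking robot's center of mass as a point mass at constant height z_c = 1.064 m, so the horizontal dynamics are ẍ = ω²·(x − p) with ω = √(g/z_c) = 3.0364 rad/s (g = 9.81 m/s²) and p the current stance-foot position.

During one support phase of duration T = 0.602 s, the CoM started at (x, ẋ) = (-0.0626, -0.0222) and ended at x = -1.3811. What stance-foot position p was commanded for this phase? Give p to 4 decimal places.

ωT = 3.0364·0.602 = 1.827913; cosh(ωT) = 3.190819, sinh(ωT) = 3.030070
x(T) = p + (x₀−p)·cosh(ωT) + (ẋ₀/ω)·sinh(ωT) ⇒ p·(1 − cosh) = x(T) − x₀·cosh − (ẋ₀/ω)·sinh
numerator   = -1.3811 − (-0.0626)·3.190819 − (-0.0222/3.0364)·3.030070 = -1.159201
denominator = 1 − 3.190819 = -2.190819
p = -1.159201 / -2.190819 = 0.5291

p = 0.5291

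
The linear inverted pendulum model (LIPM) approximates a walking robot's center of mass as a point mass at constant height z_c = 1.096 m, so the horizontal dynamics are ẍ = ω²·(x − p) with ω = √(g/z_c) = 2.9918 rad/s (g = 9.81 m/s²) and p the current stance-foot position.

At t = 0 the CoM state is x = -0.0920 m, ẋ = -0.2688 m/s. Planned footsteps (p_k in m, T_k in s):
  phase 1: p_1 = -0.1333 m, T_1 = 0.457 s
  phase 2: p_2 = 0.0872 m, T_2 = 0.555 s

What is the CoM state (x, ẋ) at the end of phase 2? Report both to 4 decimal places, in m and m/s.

x = -1.0119, ẋ = -3.1819

phase 1: p=-0.1333, T=0.457, ωT=1.367253, cosh=2.089680, sinh=1.834874; start (x,ẋ)=(-0.092000, -0.268800) → end (x,ẋ)=(-0.211852, -0.334986)
phase 2: p=0.0872, T=0.555, ωT=1.660449, cosh=2.725863, sinh=2.535810; start (x,ẋ)=(-0.211852, -0.334986) → end (x,ẋ)=(-1.011904, -3.181922)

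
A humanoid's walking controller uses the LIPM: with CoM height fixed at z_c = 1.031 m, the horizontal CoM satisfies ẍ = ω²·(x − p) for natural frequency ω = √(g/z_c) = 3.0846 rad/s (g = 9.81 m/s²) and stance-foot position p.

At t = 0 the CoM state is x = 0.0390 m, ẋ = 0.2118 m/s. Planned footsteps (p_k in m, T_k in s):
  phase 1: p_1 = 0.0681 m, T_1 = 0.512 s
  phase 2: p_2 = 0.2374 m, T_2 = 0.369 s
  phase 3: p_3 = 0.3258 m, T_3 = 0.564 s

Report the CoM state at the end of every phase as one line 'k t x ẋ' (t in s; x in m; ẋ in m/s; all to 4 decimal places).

phase 1: p=0.0681, T=0.512, ωT=1.579315, cosh=2.528874, sinh=2.322758; start (x,ẋ)=(0.039000, 0.211800) → end (x,ẋ)=(0.153999, 0.327120)
phase 2: p=0.2374, T=0.369, ωT=1.138217, cosh=1.720795, sinh=1.400405; start (x,ẋ)=(0.153999, 0.327120) → end (x,ẋ)=(0.242396, 0.202640)
phase 3: p=0.3258, T=0.564, ωT=1.739714, cosh=2.935644, sinh=2.760073; start (x,ẋ)=(0.242396, 0.202640) → end (x,ẋ)=(0.262277, -0.115198)

1 0.5120 0.1540 0.3271
2 0.8810 0.2424 0.2026
3 1.4450 0.2623 -0.1152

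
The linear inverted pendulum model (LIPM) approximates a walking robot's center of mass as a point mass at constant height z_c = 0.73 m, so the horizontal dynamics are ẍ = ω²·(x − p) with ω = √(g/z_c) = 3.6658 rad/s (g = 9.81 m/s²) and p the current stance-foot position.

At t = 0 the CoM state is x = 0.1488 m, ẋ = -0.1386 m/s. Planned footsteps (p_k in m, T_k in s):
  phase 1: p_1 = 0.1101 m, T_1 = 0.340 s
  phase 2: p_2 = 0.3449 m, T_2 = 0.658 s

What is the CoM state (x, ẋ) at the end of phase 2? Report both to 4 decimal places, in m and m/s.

phase 1: p=0.1101, T=0.340, ωT=1.246372, cosh=1.882625, sinh=1.595078; start (x,ẋ)=(0.148800, -0.138600) → end (x,ẋ)=(0.122649, -0.034644)
phase 2: p=0.3449, T=0.658, ωT=2.412096, cosh=5.623477, sinh=5.533850; start (x,ẋ)=(0.122649, -0.034644) → end (x,ẋ)=(-0.957219, -4.703391)

x = -0.9572, ẋ = -4.7034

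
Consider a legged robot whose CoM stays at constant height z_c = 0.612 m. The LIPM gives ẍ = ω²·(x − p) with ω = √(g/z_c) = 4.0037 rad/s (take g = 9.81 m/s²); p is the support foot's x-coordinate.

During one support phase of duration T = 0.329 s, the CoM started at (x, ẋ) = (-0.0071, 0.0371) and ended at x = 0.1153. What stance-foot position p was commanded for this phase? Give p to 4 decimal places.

ωT = 4.0037·0.329 = 1.317217; cosh(ωT) = 2.000449, sinh(ωT) = 1.732570
x(T) = p + (x₀−p)·cosh(ωT) + (ẋ₀/ω)·sinh(ωT) ⇒ p·(1 − cosh) = x(T) − x₀·cosh − (ẋ₀/ω)·sinh
numerator   = 0.1153 − (-0.0071)·2.000449 − (0.0371/4.0037)·1.732570 = 0.113448
denominator = 1 − 2.000449 = -1.000449
p = 0.113448 / -1.000449 = -0.1134

p = -0.1134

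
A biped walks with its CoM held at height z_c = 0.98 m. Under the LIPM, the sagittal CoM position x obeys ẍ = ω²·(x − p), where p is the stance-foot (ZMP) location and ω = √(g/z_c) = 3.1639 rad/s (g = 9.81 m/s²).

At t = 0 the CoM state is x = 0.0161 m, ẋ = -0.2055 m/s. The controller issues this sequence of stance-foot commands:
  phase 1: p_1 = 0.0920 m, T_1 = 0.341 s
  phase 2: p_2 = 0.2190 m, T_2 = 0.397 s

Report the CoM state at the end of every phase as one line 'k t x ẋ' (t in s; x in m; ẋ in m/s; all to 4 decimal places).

phase 1: p=0.0920, T=0.341, ωT=1.078890, cosh=1.640693, sinh=1.300720; start (x,ẋ)=(0.016100, -0.205500) → end (x,ẋ)=(-0.117012, -0.649517)
phase 2: p=0.2190, T=0.397, ωT=1.256068, cosh=1.898180, sinh=1.613408; start (x,ẋ)=(-0.117012, -0.649517) → end (x,ẋ)=(-0.750028, -2.948129)

1 0.3410 -0.1170 -0.6495
2 0.7380 -0.7500 -2.9481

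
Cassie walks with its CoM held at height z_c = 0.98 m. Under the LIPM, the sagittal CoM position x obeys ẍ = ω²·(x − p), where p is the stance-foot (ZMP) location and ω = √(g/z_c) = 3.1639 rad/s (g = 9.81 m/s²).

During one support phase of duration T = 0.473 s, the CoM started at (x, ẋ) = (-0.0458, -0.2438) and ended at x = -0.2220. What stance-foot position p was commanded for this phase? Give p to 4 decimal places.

p = -0.0363

ωT = 3.1639·0.473 = 1.496525; cosh(ωT) = 2.345024, sinh(ωT) = 2.121117
x(T) = p + (x₀−p)·cosh(ωT) + (ẋ₀/ω)·sinh(ωT) ⇒ p·(1 − cosh) = x(T) − x₀·cosh − (ẋ₀/ω)·sinh
numerator   = -0.2220 − (-0.0458)·2.345024 − (-0.2438/3.1639)·2.121117 = 0.048849
denominator = 1 − 2.345024 = -1.345024
p = 0.048849 / -1.345024 = -0.0363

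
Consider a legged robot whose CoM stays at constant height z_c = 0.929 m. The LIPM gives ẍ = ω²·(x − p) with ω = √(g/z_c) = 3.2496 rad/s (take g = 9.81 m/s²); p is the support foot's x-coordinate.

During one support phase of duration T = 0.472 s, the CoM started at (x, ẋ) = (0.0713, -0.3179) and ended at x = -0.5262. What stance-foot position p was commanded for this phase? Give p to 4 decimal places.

ωT = 3.2496·0.472 = 1.533811; cosh(ωT) = 2.425762, sinh(ωT) = 2.210050
x(T) = p + (x₀−p)·cosh(ωT) + (ẋ₀/ω)·sinh(ωT) ⇒ p·(1 − cosh) = x(T) − x₀·cosh − (ẋ₀/ω)·sinh
numerator   = -0.5262 − (0.0713)·2.425762 − (-0.3179/3.2496)·2.210050 = -0.482953
denominator = 1 − 2.425762 = -1.425762
p = -0.482953 / -1.425762 = 0.3387

p = 0.3387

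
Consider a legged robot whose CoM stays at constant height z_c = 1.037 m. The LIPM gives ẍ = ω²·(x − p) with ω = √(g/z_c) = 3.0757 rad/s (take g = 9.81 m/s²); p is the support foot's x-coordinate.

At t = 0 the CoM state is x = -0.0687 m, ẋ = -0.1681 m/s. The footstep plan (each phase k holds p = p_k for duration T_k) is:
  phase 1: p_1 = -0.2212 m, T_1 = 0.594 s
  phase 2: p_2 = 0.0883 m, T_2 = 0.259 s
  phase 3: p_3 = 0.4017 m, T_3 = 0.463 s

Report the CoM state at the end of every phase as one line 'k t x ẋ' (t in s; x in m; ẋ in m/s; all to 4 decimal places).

phase 1: p=-0.2212, T=0.594, ωT=1.826966, cosh=3.187951, sinh=3.027050; start (x,ẋ)=(-0.068700, -0.168100) → end (x,ẋ)=(0.099521, 0.883926)
phase 2: p=0.0883, T=0.259, ωT=0.796606, cosh=1.334429, sinh=0.883572; start (x,ẋ)=(0.099521, 0.883926) → end (x,ẋ)=(0.357204, 1.210031)
phase 3: p=0.4017, T=0.463, ωT=1.424049, cosh=2.197322, sinh=1.956584; start (x,ẋ)=(0.357204, 1.210031) → end (x,ẋ)=(1.073681, 2.391058)

1 0.5940 0.0995 0.8839
2 0.8530 0.3572 1.2100
3 1.3160 1.0737 2.3911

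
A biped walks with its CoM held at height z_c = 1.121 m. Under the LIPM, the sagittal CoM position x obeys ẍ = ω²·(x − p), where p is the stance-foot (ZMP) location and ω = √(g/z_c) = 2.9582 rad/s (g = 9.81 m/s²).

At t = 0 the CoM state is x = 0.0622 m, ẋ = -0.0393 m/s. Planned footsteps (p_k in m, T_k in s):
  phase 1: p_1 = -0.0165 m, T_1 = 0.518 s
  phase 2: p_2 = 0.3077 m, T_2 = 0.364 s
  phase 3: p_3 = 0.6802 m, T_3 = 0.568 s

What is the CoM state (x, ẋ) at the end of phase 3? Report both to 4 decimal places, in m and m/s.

phase 1: p=-0.0165, T=0.518, ωT=1.532348, cosh=2.422530, sinh=2.206502; start (x,ẋ)=(0.062200, -0.039300) → end (x,ẋ)=(0.144839, 0.418491)
phase 2: p=0.3077, T=0.364, ωT=1.076785, cosh=1.637958, sinh=1.297269; start (x,ẋ)=(0.144839, 0.418491) → end (x,ẋ)=(0.224463, 0.060480)
phase 3: p=0.6802, T=0.568, ωT=1.680258, cosh=2.776632, sinh=2.590306; start (x,ẋ)=(0.224463, 0.060480) → end (x,ẋ)=(-0.532254, -3.324215)

x = -0.5323, ẋ = -3.3242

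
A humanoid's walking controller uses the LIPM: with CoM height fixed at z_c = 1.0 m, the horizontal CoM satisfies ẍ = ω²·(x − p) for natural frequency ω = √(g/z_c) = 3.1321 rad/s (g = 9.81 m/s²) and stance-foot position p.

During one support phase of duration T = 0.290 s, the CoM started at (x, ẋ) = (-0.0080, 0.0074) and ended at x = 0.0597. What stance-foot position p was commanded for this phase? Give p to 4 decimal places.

ωT = 3.1321·0.290 = 0.908309; cosh(ωT) = 1.441665, sinh(ωT) = 1.038460
x(T) = p + (x₀−p)·cosh(ωT) + (ẋ₀/ω)·sinh(ωT) ⇒ p·(1 − cosh) = x(T) − x₀·cosh − (ẋ₀/ω)·sinh
numerator   = 0.0597 − (-0.0080)·1.441665 − (0.0074/3.1321)·1.038460 = 0.068780
denominator = 1 − 1.441665 = -0.441665
p = 0.068780 / -0.441665 = -0.1557

p = -0.1557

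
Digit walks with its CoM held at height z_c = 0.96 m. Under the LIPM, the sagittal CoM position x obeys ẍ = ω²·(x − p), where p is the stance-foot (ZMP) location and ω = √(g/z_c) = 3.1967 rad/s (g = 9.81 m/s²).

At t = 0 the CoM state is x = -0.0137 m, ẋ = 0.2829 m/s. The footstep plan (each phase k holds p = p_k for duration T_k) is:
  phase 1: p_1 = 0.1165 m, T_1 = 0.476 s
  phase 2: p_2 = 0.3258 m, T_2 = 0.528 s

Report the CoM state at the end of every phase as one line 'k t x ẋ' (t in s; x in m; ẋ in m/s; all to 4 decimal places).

phase 1: p=0.1165, T=0.476, ωT=1.521629, cosh=2.399018, sinh=2.180662; start (x,ẋ)=(-0.013700, 0.282900) → end (x,ẋ)=(-0.002869, -0.228932)
phase 2: p=0.3258, T=0.528, ωT=1.687858, cosh=2.796399, sinh=2.611484; start (x,ẋ)=(-0.002869, -0.228932) → end (x,ẋ)=(-0.780311, -3.383956)

1 0.4760 -0.0029 -0.2289
2 1.0040 -0.7803 -3.3840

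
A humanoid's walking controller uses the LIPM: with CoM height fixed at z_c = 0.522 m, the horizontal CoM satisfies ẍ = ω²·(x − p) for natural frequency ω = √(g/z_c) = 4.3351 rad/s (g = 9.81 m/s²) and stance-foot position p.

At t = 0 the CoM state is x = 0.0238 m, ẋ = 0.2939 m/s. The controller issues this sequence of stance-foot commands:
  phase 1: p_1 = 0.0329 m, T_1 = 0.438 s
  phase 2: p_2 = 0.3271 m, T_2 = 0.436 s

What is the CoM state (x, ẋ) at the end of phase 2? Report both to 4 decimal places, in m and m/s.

phase 1: p=0.0329, T=0.438, ωT=1.898774, cosh=3.413727, sinh=3.263975; start (x,ẋ)=(0.023800, 0.293900) → end (x,ẋ)=(0.223118, 0.874532)
phase 2: p=0.3271, T=0.436, ωT=1.890104, cosh=3.385555, sinh=3.234499; start (x,ẋ)=(0.223118, 0.874532) → end (x,ẋ)=(0.627567, 1.502750)

x = 0.6276, ẋ = 1.5028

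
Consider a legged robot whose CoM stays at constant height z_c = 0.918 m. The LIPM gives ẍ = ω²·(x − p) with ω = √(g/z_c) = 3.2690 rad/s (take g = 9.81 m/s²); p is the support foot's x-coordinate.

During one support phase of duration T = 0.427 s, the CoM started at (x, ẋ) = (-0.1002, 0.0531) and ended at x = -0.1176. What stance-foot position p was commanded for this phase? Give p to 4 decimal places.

ωT = 3.2690·0.427 = 1.395863; cosh(ωT) = 2.143039, sinh(ωT) = 1.895420
x(T) = p + (x₀−p)·cosh(ωT) + (ẋ₀/ω)·sinh(ωT) ⇒ p·(1 − cosh) = x(T) − x₀·cosh − (ẋ₀/ω)·sinh
numerator   = -0.1176 − (-0.1002)·2.143039 − (0.0531/3.2690)·1.895420 = 0.066344
denominator = 1 − 2.143039 = -1.143039
p = 0.066344 / -1.143039 = -0.0580

p = -0.0580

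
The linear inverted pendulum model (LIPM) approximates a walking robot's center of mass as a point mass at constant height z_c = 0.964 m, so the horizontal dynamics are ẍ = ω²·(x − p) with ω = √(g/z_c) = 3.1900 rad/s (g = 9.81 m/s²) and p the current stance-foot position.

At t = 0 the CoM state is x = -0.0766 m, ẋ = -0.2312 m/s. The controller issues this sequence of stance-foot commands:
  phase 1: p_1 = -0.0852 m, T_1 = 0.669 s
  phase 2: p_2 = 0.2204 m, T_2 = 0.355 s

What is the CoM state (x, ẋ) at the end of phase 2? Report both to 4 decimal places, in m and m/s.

x = -1.1389, ẋ = -4.0320

phase 1: p=-0.0852, T=0.669, ωT=2.134110, cosh=4.283936, sinh=4.165587; start (x,ẋ)=(-0.076600, -0.231200) → end (x,ẋ)=(-0.350265, -0.876167)
phase 2: p=0.2204, T=0.355, ωT=1.132450, cosh=1.712746, sinh=1.390504; start (x,ẋ)=(-0.350265, -0.876167) → end (x,ẋ)=(-1.138921, -4.031956)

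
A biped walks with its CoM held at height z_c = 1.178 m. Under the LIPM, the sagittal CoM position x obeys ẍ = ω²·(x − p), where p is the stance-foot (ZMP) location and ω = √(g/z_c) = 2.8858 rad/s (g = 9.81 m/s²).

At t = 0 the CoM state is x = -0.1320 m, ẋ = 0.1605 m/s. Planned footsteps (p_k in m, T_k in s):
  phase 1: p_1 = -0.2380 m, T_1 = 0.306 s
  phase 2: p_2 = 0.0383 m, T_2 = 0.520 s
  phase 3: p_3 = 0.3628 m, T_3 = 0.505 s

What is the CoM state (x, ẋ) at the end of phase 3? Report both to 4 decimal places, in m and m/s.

phase 1: p=-0.2380, T=0.306, ωT=0.883055, cosh=1.415897, sinh=1.002379; start (x,ẋ)=(-0.132000, 0.160500) → end (x,ẋ)=(-0.032165, 0.533874)
phase 2: p=0.0383, T=0.520, ωT=1.500616, cosh=2.353722, sinh=2.130729; start (x,ẋ)=(-0.032165, 0.533874) → end (x,ẋ)=(0.266629, 0.823309)
phase 3: p=0.3628, T=0.505, ωT=1.457329, cosh=2.263666, sinh=2.030808; start (x,ẋ)=(0.266629, 0.823309) → end (x,ẋ)=(0.724484, 1.300087)

x = 0.7245, ẋ = 1.3001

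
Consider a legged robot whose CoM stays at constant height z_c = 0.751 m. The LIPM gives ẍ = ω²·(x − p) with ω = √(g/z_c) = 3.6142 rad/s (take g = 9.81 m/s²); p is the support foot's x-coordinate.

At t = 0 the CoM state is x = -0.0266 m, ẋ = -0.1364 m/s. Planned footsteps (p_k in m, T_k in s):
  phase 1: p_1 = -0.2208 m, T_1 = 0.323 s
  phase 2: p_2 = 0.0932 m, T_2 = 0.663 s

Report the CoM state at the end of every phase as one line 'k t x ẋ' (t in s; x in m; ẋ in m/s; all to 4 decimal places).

phase 1: p=-0.2208, T=0.323, ωT=1.167387, cosh=1.762381, sinh=1.451202; start (x,ẋ)=(-0.026600, -0.136400) → end (x,ẋ)=(0.066686, 0.778177)
phase 2: p=0.0932, T=0.663, ωT=2.396215, cosh=5.536295, sinh=5.445233; start (x,ẋ)=(0.066686, 0.778177) → end (x,ẋ)=(1.118830, 3.786421)

1 0.3230 0.0667 0.7782
2 0.9860 1.1188 3.7864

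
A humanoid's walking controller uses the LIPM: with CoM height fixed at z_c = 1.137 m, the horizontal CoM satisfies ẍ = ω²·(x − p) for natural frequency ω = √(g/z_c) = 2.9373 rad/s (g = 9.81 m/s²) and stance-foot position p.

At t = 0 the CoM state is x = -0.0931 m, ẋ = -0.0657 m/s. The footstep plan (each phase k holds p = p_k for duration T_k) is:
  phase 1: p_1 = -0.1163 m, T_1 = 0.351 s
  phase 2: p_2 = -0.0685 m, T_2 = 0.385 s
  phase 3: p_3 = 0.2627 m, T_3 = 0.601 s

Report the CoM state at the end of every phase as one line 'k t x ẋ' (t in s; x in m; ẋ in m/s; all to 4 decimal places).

phase 1: p=-0.1163, T=0.351, ωT=1.030992, cosh=1.580250, sinh=1.223597; start (x,ẋ)=(-0.093100, -0.065700) → end (x,ẋ)=(-0.107007, -0.020440)
phase 2: p=-0.0685, T=0.385, ωT=1.130861, cosh=1.710538, sinh=1.387783; start (x,ẋ)=(-0.107007, -0.020440) → end (x,ẋ)=(-0.144025, -0.191931)
phase 3: p=0.2627, T=0.601, ωT=1.765317, cosh=3.007279, sinh=2.836147; start (x,ẋ)=(-0.144025, -0.191931) → end (x,ẋ)=(-1.145757, -3.965458)

1 0.3510 -0.1070 -0.0204
2 0.7360 -0.1440 -0.1919
3 1.3370 -1.1458 -3.9655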